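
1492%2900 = 1492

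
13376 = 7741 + 5635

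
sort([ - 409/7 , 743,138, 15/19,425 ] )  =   [ - 409/7,  15/19,  138, 425,  743 ]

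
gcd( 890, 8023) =1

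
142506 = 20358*7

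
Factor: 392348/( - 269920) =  - 2^( - 3)*5^(-1) * 7^( - 1)*11^1*37^1 = - 407/280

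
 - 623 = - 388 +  - 235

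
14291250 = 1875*7622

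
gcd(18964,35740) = 4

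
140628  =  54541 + 86087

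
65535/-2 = - 65535/2 = - 32767.50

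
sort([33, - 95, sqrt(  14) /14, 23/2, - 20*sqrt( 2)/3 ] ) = [ - 95, - 20*sqrt( 2)/3,sqrt( 14) /14, 23/2, 33]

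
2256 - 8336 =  - 6080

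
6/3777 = 2/1259 = 0.00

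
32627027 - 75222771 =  - 42595744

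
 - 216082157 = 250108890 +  - 466191047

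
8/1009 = 8/1009 = 0.01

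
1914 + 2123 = 4037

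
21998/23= 21998/23 = 956.43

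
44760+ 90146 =134906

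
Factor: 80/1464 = 10/183 = 2^1 * 3^( - 1)*5^1*61^(- 1)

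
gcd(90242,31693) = 1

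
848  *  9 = 7632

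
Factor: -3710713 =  - 3710713^1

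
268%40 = 28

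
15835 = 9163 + 6672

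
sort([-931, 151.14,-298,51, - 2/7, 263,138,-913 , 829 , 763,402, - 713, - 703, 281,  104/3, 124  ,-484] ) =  [-931,  -  913, - 713, - 703,-484,-298, - 2/7, 104/3,51, 124,138,  151.14, 263,281, 402,763, 829]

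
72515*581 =42131215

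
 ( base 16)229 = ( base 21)157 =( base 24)N1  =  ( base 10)553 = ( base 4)20221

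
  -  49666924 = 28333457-78000381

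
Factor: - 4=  - 2^2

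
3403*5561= 18924083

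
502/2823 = 502/2823=0.18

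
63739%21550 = 20639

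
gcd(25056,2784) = 2784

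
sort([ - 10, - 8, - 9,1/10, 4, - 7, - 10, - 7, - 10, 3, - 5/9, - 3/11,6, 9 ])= [ - 10, - 10, - 10,  -  9, - 8, - 7, - 7, - 5/9,- 3/11,1/10,3, 4,6, 9] 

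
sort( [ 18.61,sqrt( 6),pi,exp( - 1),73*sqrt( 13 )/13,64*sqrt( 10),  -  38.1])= [-38.1,exp( - 1 ), sqrt( 6),pi,18.61, 73*sqrt( 13 ) /13 , 64* sqrt ( 10)] 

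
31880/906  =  35+85/453 = 35.19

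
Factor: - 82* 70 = -2^2* 5^1 * 7^1 * 41^1= - 5740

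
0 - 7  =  -7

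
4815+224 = 5039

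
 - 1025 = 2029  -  3054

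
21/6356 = 3/908 = 0.00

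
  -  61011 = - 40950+  -  20061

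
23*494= 11362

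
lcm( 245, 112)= 3920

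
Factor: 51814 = 2^1*7^1* 3701^1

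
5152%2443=266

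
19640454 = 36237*542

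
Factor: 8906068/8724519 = 2^2*3^( - 2 )*17^(  -  1 )*127^( -1)*449^( - 1 ) * 2226517^1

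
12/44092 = 3/11023 = 0.00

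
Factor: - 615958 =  - 2^1*7^1*43997^1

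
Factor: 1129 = 1129^1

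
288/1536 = 3/16=0.19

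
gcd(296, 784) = 8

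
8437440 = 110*76704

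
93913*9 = 845217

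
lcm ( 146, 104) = 7592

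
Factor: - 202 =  - 2^1 * 101^1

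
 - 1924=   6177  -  8101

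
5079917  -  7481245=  - 2401328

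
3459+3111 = 6570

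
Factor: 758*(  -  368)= -278944 = - 2^5*23^1*379^1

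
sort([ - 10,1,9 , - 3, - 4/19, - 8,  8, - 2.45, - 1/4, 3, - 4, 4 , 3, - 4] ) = [ - 10, - 8,  -  4, - 4, - 3,-2.45,- 1/4, - 4/19 , 1, 3, 3,4, 8,9 ]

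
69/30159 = 23/10053 = 0.00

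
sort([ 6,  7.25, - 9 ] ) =[ - 9,6, 7.25 ] 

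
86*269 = 23134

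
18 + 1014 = 1032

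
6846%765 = 726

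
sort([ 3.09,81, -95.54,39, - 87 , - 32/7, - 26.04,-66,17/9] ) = [- 95.54, - 87,-66,-26.04, - 32/7,17/9 , 3.09,39,81] 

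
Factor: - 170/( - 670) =17/67 = 17^1*67^( - 1)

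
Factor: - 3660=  - 2^2*3^1*5^1*61^1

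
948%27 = 3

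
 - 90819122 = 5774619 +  - 96593741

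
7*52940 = 370580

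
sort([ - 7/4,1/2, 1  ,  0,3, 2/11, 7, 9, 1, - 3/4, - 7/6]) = [ - 7/4 , -7/6,-3/4,0,2/11, 1/2,1 , 1,3,7,9]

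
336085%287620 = 48465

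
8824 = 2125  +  6699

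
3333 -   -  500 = 3833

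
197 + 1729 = 1926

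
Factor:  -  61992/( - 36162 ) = 12/7 = 2^2*3^1 * 7^( - 1 )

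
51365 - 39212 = 12153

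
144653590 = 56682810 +87970780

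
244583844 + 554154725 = 798738569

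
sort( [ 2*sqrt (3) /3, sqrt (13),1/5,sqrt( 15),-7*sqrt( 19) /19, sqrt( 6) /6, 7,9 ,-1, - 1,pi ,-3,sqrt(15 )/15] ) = [ - 3,-7*sqrt( 19 ) /19 , - 1, - 1,1/5,sqrt( 15)/15, sqrt( 6)/6,2 *sqrt( 3 ) /3,pi,  sqrt( 13 ) , sqrt( 15 ), 7, 9]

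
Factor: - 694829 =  - 694829^1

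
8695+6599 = 15294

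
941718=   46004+895714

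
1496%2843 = 1496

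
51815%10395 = 10235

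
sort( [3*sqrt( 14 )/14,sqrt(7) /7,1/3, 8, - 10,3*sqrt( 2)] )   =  [ - 10, 1/3, sqrt(7 ) /7,3* sqrt( 14) /14, 3 * sqrt( 2), 8 ]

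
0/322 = 0= 0.00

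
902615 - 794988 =107627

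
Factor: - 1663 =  - 1663^1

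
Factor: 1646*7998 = 13164708   =  2^2*3^1*31^1*43^1*823^1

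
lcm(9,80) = 720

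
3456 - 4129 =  - 673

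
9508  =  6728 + 2780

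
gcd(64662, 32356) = 2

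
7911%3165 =1581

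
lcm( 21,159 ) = 1113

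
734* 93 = 68262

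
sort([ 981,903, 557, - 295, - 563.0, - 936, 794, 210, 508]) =[  -  936, - 563.0, - 295, 210, 508, 557 , 794 , 903, 981 ]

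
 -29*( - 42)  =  1218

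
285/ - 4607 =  - 1 + 4322/4607=-  0.06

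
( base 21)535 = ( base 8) 4341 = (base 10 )2273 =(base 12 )1395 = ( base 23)46J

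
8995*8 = 71960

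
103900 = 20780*5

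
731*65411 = 47815441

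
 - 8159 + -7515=-15674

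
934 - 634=300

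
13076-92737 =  - 79661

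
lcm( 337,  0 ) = 0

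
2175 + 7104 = 9279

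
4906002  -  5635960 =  - 729958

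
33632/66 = 509+19/33 =509.58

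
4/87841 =4/87841 =0.00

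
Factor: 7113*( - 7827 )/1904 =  - 55673451/1904 = -2^(-4 )*3^2*7^ (  -  1 )*17^( - 1 )*2371^1*2609^1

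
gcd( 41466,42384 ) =6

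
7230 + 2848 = 10078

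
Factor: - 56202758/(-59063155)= 2^1*5^( - 1)*193^1 *145603^1*11812631^( - 1 )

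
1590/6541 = 1590/6541 = 0.24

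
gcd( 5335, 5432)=97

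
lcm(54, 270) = 270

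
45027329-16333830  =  28693499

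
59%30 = 29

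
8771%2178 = 59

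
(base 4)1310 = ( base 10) 116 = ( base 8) 164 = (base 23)51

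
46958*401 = 18830158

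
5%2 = 1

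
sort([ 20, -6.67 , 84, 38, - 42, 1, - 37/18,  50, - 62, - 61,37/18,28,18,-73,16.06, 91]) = [-73,  -  62, - 61, - 42 ,-6.67,-37/18,1, 37/18,16.06,18,20,28, 38,  50,84,91]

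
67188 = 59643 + 7545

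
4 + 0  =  4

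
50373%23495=3383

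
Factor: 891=3^4*11^1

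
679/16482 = 679/16482 = 0.04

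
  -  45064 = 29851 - 74915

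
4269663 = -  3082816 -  - 7352479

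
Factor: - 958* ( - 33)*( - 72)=-2276208 = -2^4*3^3*11^1*479^1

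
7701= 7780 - 79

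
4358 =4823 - 465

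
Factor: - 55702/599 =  - 2^1*599^(  -  1)*27851^1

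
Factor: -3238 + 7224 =3986 = 2^1* 1993^1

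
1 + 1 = 2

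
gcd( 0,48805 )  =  48805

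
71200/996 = 71  +  121/249 = 71.49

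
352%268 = 84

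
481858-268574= 213284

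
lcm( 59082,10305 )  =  886230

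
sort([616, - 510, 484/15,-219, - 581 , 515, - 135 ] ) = [ - 581, - 510, - 219, - 135  ,  484/15, 515,616 ] 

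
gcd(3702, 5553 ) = 1851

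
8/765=8/765 = 0.01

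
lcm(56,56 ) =56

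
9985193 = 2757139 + 7228054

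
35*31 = 1085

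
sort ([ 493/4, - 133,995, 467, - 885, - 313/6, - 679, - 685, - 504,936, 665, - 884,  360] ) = [ - 885, -884 , - 685,-679,-504, - 133, - 313/6,493/4,360,467,665,936,995]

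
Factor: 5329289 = 7^2*108761^1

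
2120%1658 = 462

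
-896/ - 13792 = 28/431 = 0.06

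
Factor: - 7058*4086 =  - 2^2*3^2*227^1*3529^1 = - 28838988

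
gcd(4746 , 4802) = 14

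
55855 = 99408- 43553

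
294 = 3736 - 3442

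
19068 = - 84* ( - 227)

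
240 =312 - 72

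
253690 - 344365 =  - 90675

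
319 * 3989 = 1272491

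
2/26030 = 1/13015=0.00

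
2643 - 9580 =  - 6937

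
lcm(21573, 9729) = 496179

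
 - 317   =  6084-6401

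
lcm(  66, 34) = 1122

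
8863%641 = 530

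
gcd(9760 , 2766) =2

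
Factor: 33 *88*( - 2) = - 5808 = - 2^4*3^1*11^2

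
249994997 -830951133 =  - 580956136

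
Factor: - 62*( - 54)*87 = 2^2*3^4*29^1*31^1 = 291276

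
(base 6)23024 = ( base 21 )781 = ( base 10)3256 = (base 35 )2N1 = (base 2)110010111000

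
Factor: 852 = 2^2*3^1*71^1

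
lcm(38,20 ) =380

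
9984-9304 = 680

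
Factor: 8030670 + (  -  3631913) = 4398757 = 11^1*399887^1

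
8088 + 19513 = 27601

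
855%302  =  251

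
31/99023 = 31/99023 = 0.00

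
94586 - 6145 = 88441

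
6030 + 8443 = 14473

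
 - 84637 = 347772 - 432409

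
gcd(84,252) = 84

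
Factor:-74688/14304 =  - 778/149 = - 2^1*149^( - 1)*389^1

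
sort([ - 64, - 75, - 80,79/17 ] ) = [ - 80,- 75, - 64,79/17 ]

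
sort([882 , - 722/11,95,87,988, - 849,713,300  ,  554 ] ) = [-849, - 722/11 , 87,95,300,554, 713 , 882, 988]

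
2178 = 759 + 1419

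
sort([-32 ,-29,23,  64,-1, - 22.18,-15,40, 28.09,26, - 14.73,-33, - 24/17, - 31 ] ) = [ - 33, - 32,- 31  , - 29, - 22.18 , - 15,-14.73,-24/17, - 1,  23,  26, 28.09,40,64 ]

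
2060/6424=515/1606 = 0.32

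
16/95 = 16/95 = 0.17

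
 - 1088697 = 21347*(  -  51 ) 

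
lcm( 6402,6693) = 147246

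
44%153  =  44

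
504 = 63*8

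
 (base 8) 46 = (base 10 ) 38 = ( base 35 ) 13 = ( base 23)1f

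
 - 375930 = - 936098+560168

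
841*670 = 563470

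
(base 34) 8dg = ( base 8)22752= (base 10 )9706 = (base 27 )d8d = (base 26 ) e98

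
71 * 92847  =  6592137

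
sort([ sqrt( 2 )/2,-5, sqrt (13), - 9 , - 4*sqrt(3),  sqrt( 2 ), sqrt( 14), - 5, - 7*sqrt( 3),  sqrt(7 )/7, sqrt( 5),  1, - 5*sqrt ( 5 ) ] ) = [  -  7*sqrt( 3 ),-5*sqrt (5 ), - 9, - 4*sqrt(3 ), - 5, - 5, sqrt( 7) /7, sqrt( 2)/2, 1, sqrt( 2), sqrt( 5 ), sqrt (13 ), sqrt ( 14 )] 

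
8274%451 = 156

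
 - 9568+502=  -9066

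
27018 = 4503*6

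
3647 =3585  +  62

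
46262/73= 46262/73 =633.73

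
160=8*20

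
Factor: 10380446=2^1*1663^1*3121^1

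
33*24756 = 816948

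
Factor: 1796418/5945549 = 2^1*3^4*13^1*853^1*1931^( - 1 )*3079^( -1)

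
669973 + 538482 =1208455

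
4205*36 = 151380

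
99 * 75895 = 7513605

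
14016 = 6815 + 7201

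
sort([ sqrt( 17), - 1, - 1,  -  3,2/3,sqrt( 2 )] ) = [ - 3,-1, - 1,2/3, sqrt( 2 ), sqrt( 17) ] 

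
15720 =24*655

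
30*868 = 26040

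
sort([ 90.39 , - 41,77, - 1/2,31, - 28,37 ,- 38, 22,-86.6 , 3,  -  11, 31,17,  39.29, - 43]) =[ - 86.6, - 43, - 41, - 38,- 28 ,- 11, - 1/2, 3,17,22,31, 31,37,39.29 , 77,  90.39 ] 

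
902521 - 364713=537808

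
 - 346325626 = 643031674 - 989357300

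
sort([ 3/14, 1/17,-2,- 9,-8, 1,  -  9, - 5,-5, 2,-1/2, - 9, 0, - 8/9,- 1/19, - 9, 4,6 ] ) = [ - 9, - 9,-9,-9, - 8, - 5, - 5, - 2, - 8/9, - 1/2, - 1/19 , 0,1/17,3/14, 1,2,4,6]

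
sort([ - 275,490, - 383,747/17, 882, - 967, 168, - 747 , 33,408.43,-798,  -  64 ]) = [-967 , - 798, - 747, - 383, - 275, - 64,33, 747/17,168 , 408.43,  490 , 882 ] 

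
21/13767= 7/4589 = 0.00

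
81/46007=81/46007 = 0.00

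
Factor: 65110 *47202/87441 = 1024440740/29147 = 2^2*5^1 * 17^1*383^1*7867^1*29147^( - 1 ) 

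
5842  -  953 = 4889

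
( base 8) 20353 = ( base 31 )8nq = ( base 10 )8427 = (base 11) 6371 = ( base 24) EF3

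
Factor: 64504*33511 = 2^3 * 11^1*23^1*31^1 * 47^1 *733^1 = 2161593544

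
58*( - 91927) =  - 5331766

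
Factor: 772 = 2^2 * 193^1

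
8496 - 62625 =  - 54129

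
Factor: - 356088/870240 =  - 401/980 = -2^ ( - 2)*5^( - 1)*7^( - 2 )*401^1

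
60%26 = 8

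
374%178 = 18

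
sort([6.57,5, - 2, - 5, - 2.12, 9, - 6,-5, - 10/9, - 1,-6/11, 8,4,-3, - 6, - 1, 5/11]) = [ - 6, - 6, - 5, - 5,-3, - 2.12, - 2, - 10/9, - 1, - 1, - 6/11, 5/11, 4, 5, 6.57, 8, 9 ]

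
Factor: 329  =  7^1*47^1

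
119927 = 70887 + 49040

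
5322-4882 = 440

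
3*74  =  222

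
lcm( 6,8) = 24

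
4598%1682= 1234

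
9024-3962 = 5062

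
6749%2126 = 371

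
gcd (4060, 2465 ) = 145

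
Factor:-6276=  - 2^2 * 3^1*523^1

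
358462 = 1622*221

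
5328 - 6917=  - 1589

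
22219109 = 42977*517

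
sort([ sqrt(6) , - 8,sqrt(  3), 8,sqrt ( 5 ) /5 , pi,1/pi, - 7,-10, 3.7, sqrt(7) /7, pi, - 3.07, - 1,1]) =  [ - 10, - 8, - 7, - 3.07,-1,1/pi , sqrt( 7 ) /7,sqrt(5)/5,1, sqrt( 3 ),sqrt (6),  pi,pi,3.7 , 8]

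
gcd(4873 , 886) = 443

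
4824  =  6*804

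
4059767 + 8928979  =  12988746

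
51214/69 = 51214/69  =  742.23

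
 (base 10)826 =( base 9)1117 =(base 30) rg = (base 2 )1100111010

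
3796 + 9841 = 13637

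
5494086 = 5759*954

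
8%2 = 0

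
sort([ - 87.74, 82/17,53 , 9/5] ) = [ - 87.74, 9/5,82/17, 53]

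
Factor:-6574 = -2^1*19^1*173^1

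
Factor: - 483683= -19^1*25457^1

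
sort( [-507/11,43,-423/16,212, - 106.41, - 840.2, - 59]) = [ - 840.2, - 106.41, - 59, - 507/11, - 423/16,43,212 ]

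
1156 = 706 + 450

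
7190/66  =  3595/33 = 108.94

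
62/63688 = 31/31844 = 0.00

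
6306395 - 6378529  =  - 72134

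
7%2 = 1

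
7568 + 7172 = 14740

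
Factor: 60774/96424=2^(- 2 ) * 3^1 * 7^1 * 17^ (-1)*709^(-1)*1447^1 = 30387/48212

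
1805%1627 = 178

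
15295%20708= 15295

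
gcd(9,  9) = 9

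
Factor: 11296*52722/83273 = 2^6 * 3^2*29^1  *101^1*353^1*83273^( -1)  =  595547712/83273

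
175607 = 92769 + 82838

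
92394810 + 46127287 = 138522097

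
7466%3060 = 1346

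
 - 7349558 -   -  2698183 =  - 4651375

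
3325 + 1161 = 4486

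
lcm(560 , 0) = 0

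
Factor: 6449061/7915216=2^( - 4)*3^1*139^( - 1)*3559^ (  -  1)*2149687^1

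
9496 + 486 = 9982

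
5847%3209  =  2638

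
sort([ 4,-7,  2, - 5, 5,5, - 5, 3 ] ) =[ - 7 , - 5, - 5,2, 3,4,5 , 5] 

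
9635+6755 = 16390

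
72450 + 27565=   100015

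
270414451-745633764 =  - 475219313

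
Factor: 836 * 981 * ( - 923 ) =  - 756967068= -2^2 *3^2*11^1*13^1 * 19^1 * 71^1*109^1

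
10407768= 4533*2296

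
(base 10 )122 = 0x7A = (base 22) 5C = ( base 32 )3Q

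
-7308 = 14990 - 22298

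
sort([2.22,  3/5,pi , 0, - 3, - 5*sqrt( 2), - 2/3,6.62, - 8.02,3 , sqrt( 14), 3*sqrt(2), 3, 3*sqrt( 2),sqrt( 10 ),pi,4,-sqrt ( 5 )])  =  [ - 8.02, - 5*sqrt( 2), - 3, - sqrt(5 ), - 2/3, 0,  3/5,2.22  ,  3,3,pi,pi,sqrt(10 ), sqrt (14),4 , 3 * sqrt( 2),3*sqrt ( 2 ),6.62]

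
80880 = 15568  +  65312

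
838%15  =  13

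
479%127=98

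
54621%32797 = 21824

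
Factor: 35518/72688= 43/88=2^(  -  3 )*11^( - 1 )*43^1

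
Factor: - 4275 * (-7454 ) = 31865850 = 2^1*3^2*5^2 * 19^1 * 3727^1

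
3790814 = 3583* 1058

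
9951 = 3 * 3317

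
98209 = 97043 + 1166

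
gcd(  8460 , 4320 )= 180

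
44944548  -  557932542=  - 512987994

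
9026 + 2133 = 11159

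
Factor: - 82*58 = -2^2*29^1*41^1 = -4756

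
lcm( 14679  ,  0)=0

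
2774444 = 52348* 53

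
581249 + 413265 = 994514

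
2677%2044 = 633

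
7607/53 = 7607/53 = 143.53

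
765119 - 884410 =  - 119291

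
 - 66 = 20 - 86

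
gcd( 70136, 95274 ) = 2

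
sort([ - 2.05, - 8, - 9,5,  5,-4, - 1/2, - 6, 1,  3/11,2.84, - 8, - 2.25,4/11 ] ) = [ - 9, - 8,-8, - 6, - 4, - 2.25, - 2.05, - 1/2, 3/11, 4/11,1, 2.84,5, 5 ] 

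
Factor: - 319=  -  11^1* 29^1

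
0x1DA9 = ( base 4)1312221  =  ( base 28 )9j5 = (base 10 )7593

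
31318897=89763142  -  58444245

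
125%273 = 125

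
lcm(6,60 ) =60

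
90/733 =90/733 = 0.12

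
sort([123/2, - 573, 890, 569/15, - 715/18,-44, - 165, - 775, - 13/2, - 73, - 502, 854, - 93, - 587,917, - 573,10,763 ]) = [ - 775, - 587, - 573, - 573, - 502, - 165,-93, - 73, - 44, - 715/18, - 13/2,10, 569/15,123/2,763,854 , 890,917 ] 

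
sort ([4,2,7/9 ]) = [ 7/9,2,4 ] 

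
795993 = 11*72363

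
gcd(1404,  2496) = 156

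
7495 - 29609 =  - 22114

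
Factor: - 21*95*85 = -3^1*5^2*7^1*17^1*19^1 =-169575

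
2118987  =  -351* ( -6037) 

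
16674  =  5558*3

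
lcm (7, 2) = 14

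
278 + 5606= 5884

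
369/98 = 3 + 75/98  =  3.77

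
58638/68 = 862+11/34 = 862.32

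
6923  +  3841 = 10764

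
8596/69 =124 +40/69 = 124.58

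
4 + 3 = 7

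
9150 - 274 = 8876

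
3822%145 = 52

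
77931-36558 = 41373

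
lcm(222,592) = 1776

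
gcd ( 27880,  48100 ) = 20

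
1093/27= 40 + 13/27 = 40.48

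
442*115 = 50830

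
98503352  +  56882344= 155385696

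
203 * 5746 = 1166438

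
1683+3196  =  4879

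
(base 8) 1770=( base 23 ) 1l4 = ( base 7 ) 2651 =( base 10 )1016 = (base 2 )1111111000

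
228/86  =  2  +  28/43 = 2.65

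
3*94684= 284052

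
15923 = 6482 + 9441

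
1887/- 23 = -1887/23 =- 82.04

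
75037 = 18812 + 56225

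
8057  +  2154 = 10211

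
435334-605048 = -169714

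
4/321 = 4/321 = 0.01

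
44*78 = 3432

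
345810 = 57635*6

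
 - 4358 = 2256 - 6614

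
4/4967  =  4/4967 = 0.00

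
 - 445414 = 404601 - 850015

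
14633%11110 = 3523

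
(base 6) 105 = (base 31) 1a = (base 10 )41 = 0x29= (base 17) 27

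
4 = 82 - 78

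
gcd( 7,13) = 1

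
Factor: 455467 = 563^1 *809^1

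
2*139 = 278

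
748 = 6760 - 6012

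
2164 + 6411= 8575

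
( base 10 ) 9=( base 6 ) 13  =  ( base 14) 9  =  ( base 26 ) 9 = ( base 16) 9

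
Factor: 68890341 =3^1*13^1 * 17^1* 29^1*3583^1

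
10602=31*342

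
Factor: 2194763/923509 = 43^2 * 1187^1*923509^( - 1 ) 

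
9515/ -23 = - 414 + 7/23 = - 413.70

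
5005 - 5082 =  - 77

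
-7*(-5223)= 36561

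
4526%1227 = 845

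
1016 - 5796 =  - 4780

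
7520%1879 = 4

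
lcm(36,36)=36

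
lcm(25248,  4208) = 25248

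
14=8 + 6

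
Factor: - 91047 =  - 3^1*11^1*31^1*89^1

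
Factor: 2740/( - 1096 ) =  - 5/2 = -  2^( - 1)*5^1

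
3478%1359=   760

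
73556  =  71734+1822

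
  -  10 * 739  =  - 7390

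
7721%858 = 857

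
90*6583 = 592470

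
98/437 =98/437 =0.22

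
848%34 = 32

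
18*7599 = 136782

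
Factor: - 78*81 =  - 6318 = -2^1*3^5*13^1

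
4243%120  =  43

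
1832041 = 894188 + 937853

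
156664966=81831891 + 74833075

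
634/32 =19 + 13/16 =19.81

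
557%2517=557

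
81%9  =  0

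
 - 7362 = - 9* 818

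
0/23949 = 0 = 0.00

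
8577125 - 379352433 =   -  370775308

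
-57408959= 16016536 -73425495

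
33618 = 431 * 78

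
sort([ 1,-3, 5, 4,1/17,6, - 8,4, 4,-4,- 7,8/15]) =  [ - 8, - 7, - 4,  -  3,1/17,8/15,1, 4, 4,4,5, 6] 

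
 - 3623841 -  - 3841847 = 218006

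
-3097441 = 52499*( -59)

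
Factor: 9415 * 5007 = 3^1 * 5^1*7^1 * 269^1*1669^1 = 47140905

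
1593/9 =177=177.00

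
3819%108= 39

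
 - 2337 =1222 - 3559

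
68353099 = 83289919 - 14936820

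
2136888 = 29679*72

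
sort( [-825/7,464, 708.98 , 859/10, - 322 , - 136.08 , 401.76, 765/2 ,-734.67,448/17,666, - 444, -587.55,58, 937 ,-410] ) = [ - 734.67, - 587.55, - 444, - 410, - 322, - 136.08,-825/7,  448/17, 58, 859/10,765/2, 401.76,464 , 666, 708.98,  937]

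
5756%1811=323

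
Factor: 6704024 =2^3 * 838003^1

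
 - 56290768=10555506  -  66846274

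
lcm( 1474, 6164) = 67804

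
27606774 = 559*49386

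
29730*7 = 208110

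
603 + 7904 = 8507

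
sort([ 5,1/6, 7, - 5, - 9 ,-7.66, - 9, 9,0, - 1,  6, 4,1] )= [ - 9, - 9, - 7.66, - 5, - 1,0, 1/6,1 , 4, 5 , 6,7, 9]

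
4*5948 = 23792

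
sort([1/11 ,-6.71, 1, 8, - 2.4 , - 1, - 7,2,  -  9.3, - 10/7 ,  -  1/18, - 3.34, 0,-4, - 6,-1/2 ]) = [ - 9.3, - 7, - 6.71, - 6, - 4, - 3.34, - 2.4,  -  10/7, - 1, - 1/2, - 1/18,0,  1/11,1,2, 8]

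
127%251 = 127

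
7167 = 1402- - 5765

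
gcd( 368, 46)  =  46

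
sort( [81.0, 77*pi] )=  [ 81.0 , 77 * pi ] 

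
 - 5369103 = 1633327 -7002430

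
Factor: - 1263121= - 1263121^1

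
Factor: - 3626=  - 2^1 * 7^2*37^1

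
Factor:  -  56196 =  - 2^2*3^2*7^1*223^1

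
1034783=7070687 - 6035904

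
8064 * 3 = 24192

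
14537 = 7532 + 7005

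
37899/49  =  773 + 22/49  =  773.45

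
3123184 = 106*29464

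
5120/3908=1280/977 =1.31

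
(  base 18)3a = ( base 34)1u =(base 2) 1000000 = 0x40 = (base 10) 64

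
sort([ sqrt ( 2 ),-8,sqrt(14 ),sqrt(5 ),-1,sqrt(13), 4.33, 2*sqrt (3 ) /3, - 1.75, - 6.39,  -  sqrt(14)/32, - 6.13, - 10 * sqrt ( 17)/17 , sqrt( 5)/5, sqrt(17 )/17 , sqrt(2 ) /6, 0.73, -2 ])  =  [  -  8,  -  6.39, - 6.13, - 10 * sqrt(17 )/17,-2, - 1.75,- 1,  -  sqrt(14 ) /32,sqrt(2 )/6, sqrt(17)/17 , sqrt( 5)/5,0.73 , 2*sqrt(3 ) /3 , sqrt(2 ), sqrt( 5 ), sqrt( 13), sqrt(14 ), 4.33 ]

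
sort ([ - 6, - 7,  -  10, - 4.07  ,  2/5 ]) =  [ - 10, - 7 ,-6, - 4.07,2/5] 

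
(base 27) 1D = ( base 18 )24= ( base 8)50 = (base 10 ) 40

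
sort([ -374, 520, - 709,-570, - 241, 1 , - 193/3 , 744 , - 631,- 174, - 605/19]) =[ - 709, - 631, - 570, - 374, - 241 , - 174, - 193/3,-605/19, 1, 520, 744]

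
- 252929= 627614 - 880543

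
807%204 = 195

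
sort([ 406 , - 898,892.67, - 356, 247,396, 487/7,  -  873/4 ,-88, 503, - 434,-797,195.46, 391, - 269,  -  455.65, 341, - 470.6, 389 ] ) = [ - 898, - 797, - 470.6,-455.65, -434,-356, - 269, - 873/4, - 88,487/7,  195.46, 247 , 341,389 , 391,396, 406,  503,892.67 ] 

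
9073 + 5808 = 14881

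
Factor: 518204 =2^2*353^1*367^1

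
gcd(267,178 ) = 89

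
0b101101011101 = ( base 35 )2D4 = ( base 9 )3882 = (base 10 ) 2909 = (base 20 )759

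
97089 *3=291267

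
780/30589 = 60/2353 = 0.03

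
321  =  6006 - 5685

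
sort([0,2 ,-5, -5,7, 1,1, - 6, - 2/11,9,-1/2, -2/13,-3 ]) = [ - 6, - 5, - 5, - 3,-1/2, - 2/11, - 2/13, 0, 1 , 1 , 2,7,9]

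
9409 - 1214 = 8195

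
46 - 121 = -75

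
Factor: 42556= 2^2*10639^1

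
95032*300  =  28509600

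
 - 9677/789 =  - 9677/789 = - 12.26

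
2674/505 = 2674/505 = 5.30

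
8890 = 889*10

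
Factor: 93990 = 2^1*3^1 * 5^1*13^1*241^1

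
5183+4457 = 9640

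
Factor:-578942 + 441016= - 137926  =  -  2^1 * 68963^1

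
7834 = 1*7834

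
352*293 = 103136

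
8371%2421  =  1108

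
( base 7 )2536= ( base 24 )1fm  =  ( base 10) 958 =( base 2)1110111110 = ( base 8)1676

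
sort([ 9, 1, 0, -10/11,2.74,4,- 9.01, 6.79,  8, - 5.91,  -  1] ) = [ - 9.01, - 5.91,-1, - 10/11, 0, 1 , 2.74,4, 6.79, 8, 9 ] 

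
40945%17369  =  6207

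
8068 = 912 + 7156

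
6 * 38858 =233148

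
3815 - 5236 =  - 1421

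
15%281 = 15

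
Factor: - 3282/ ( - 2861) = 2^1 * 3^1 * 547^1*2861^( - 1)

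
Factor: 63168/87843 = 2^6*89^ ( - 1) = 64/89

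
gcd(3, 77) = 1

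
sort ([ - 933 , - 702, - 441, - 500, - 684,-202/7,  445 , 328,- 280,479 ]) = [ - 933, - 702,-684, - 500, - 441, -280, - 202/7,328,445, 479]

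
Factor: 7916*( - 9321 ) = - 2^2 * 3^1*13^1*239^1*1979^1 = -73785036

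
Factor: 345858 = 2^1*3^1 *59^1*977^1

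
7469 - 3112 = 4357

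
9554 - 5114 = 4440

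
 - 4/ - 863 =4/863 =0.00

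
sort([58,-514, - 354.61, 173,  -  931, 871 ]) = [- 931, - 514, - 354.61, 58,  173 , 871] 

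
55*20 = 1100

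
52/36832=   13/9208  =  0.00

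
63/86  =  63/86=0.73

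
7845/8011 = 7845/8011 = 0.98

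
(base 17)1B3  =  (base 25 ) j4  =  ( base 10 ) 479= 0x1df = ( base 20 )13J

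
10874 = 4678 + 6196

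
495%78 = 27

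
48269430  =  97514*495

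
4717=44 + 4673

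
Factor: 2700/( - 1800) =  - 3/2 = - 2^( - 1)*3^1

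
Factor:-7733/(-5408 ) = 2^( - 5 )*11^1 * 13^(  -  2 )* 19^1*37^1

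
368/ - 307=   -  2 + 246/307 = -  1.20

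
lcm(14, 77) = 154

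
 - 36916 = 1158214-1195130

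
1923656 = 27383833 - 25460177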